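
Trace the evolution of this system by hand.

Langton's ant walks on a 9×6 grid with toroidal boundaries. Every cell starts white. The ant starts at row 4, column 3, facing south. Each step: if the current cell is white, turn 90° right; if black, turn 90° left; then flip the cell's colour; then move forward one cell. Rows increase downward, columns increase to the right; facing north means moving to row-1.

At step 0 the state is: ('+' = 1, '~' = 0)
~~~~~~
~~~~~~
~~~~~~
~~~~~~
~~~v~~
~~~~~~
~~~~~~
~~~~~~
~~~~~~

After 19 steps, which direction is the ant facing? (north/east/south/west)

k=0  ~~~~~~
~~~~~~
~~~~~~
~~~~~~
~~~v~~
~~~~~~
~~~~~~
~~~~~~
~~~~~~
k=1  ~~~~~~
~~~~~~
~~~~~~
~~~~~~
~~<+~~
~~~~~~
~~~~~~
~~~~~~
~~~~~~
k=2  ~~~~~~
~~~~~~
~~~~~~
~~^~~~
~~++~~
~~~~~~
~~~~~~
~~~~~~
~~~~~~
k=3  ~~~~~~
~~~~~~
~~~~~~
~~+>~~
~~++~~
~~~~~~
~~~~~~
~~~~~~
~~~~~~
k=4  ~~~~~~
~~~~~~
~~~~~~
~~++~~
~~+v~~
~~~~~~
~~~~~~
~~~~~~
~~~~~~
k=5  ~~~~~~
~~~~~~
~~~~~~
~~++~~
~~+~>~
~~~~~~
~~~~~~
~~~~~~
~~~~~~
k=6  ~~~~~~
~~~~~~
~~~~~~
~~++~~
~~+~+~
~~~~v~
~~~~~~
~~~~~~
~~~~~~
k=7  ~~~~~~
~~~~~~
~~~~~~
~~++~~
~~+~+~
~~~<+~
~~~~~~
~~~~~~
~~~~~~
k=8  ~~~~~~
~~~~~~
~~~~~~
~~++~~
~~+^+~
~~~++~
~~~~~~
~~~~~~
~~~~~~
k=9  ~~~~~~
~~~~~~
~~~~~~
~~++~~
~~++>~
~~~++~
~~~~~~
~~~~~~
~~~~~~
k=10  ~~~~~~
~~~~~~
~~~~~~
~~++^~
~~++~~
~~~++~
~~~~~~
~~~~~~
~~~~~~
k=11  ~~~~~~
~~~~~~
~~~~~~
~~+++>
~~++~~
~~~++~
~~~~~~
~~~~~~
~~~~~~
k=12  ~~~~~~
~~~~~~
~~~~~~
~~++++
~~++~v
~~~++~
~~~~~~
~~~~~~
~~~~~~
k=13  ~~~~~~
~~~~~~
~~~~~~
~~++++
~~++<+
~~~++~
~~~~~~
~~~~~~
~~~~~~
k=14  ~~~~~~
~~~~~~
~~~~~~
~~++^+
~~++++
~~~++~
~~~~~~
~~~~~~
~~~~~~
k=15  ~~~~~~
~~~~~~
~~~~~~
~~+<~+
~~++++
~~~++~
~~~~~~
~~~~~~
~~~~~~
k=16  ~~~~~~
~~~~~~
~~~~~~
~~+~~+
~~+v++
~~~++~
~~~~~~
~~~~~~
~~~~~~
k=17  ~~~~~~
~~~~~~
~~~~~~
~~+~~+
~~+~>+
~~~++~
~~~~~~
~~~~~~
~~~~~~
k=18  ~~~~~~
~~~~~~
~~~~~~
~~+~^+
~~+~~+
~~~++~
~~~~~~
~~~~~~
~~~~~~
k=19  ~~~~~~
~~~~~~
~~~~~~
~~+~+>
~~+~~+
~~~++~
~~~~~~
~~~~~~
~~~~~~

east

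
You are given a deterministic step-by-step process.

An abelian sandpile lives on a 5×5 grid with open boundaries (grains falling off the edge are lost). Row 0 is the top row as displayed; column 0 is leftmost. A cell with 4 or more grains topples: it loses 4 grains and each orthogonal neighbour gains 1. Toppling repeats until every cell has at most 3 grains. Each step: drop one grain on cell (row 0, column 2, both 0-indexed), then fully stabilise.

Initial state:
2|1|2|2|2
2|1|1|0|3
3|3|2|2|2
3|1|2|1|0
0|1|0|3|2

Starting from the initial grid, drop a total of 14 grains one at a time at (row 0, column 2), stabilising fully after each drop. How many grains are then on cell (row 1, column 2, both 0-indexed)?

k=0  2|1|2|2|2
2|1|1|0|3
3|3|2|2|2
3|1|2|1|0
0|1|0|3|2
k=1  2|1|3|2|2
2|1|1|0|3
3|3|2|2|2
3|1|2|1|0
0|1|0|3|2
k=2  2|2|0|3|2
2|1|2|0|3
3|3|2|2|2
3|1|2|1|0
0|1|0|3|2
k=3  2|2|1|3|2
2|1|2|0|3
3|3|2|2|2
3|1|2|1|0
0|1|0|3|2
k=4  2|2|2|3|2
2|1|2|0|3
3|3|2|2|2
3|1|2|1|0
0|1|0|3|2
k=5  2|2|3|3|2
2|1|2|0|3
3|3|2|2|2
3|1|2|1|0
0|1|0|3|2
k=6  2|3|1|0|3
2|1|3|1|3
3|3|2|2|2
3|1|2|1|0
0|1|0|3|2
k=7  2|3|2|0|3
2|1|3|1|3
3|3|2|2|2
3|1|2|1|0
0|1|0|3|2
k=8  2|3|3|0|3
2|1|3|1|3
3|3|2|2|2
3|1|2|1|0
0|1|0|3|2
k=9  3|0|2|1|3
2|3|0|2|3
3|3|3|2|2
3|1|2|1|0
0|1|0|3|2
k=10  3|0|3|1|3
2|3|0|2|3
3|3|3|2|2
3|1|2|1|0
0|1|0|3|2
k=11  3|1|0|2|3
2|3|1|2|3
3|3|3|2|2
3|1|2|1|0
0|1|0|3|2
k=12  3|1|1|2|3
2|3|1|2|3
3|3|3|2|2
3|1|2|1|0
0|1|0|3|2
k=13  3|1|2|2|3
2|3|1|2|3
3|3|3|2|2
3|1|2|1|0
0|1|0|3|2
k=14  3|1|3|2|3
2|3|1|2|3
3|3|3|2|2
3|1|2|1|0
0|1|0|3|2

1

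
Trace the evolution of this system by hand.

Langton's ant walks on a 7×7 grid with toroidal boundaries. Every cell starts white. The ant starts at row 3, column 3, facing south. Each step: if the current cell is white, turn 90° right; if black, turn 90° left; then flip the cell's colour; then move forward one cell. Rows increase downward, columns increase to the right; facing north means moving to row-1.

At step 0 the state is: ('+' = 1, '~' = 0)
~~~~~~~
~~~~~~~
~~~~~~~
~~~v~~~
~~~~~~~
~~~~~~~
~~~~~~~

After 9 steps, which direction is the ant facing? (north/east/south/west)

0) ~~~~~~~
~~~~~~~
~~~~~~~
~~~v~~~
~~~~~~~
~~~~~~~
~~~~~~~
1) ~~~~~~~
~~~~~~~
~~~~~~~
~~<+~~~
~~~~~~~
~~~~~~~
~~~~~~~
2) ~~~~~~~
~~~~~~~
~~^~~~~
~~++~~~
~~~~~~~
~~~~~~~
~~~~~~~
3) ~~~~~~~
~~~~~~~
~~+>~~~
~~++~~~
~~~~~~~
~~~~~~~
~~~~~~~
4) ~~~~~~~
~~~~~~~
~~++~~~
~~+v~~~
~~~~~~~
~~~~~~~
~~~~~~~
5) ~~~~~~~
~~~~~~~
~~++~~~
~~+~>~~
~~~~~~~
~~~~~~~
~~~~~~~
6) ~~~~~~~
~~~~~~~
~~++~~~
~~+~+~~
~~~~v~~
~~~~~~~
~~~~~~~
7) ~~~~~~~
~~~~~~~
~~++~~~
~~+~+~~
~~~<+~~
~~~~~~~
~~~~~~~
8) ~~~~~~~
~~~~~~~
~~++~~~
~~+^+~~
~~~++~~
~~~~~~~
~~~~~~~
9) ~~~~~~~
~~~~~~~
~~++~~~
~~++>~~
~~~++~~
~~~~~~~
~~~~~~~

east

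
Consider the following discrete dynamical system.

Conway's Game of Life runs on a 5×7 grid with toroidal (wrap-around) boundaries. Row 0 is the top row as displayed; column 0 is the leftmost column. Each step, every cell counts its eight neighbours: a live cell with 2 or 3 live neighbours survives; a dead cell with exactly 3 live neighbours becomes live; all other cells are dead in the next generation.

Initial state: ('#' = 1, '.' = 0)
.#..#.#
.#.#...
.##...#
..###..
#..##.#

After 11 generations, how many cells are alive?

20

0) .#..#.#
.#.#...
.##...#
..###..
#..##.#
1) .#..#.#
.#.#.#.
##..#..
....#.#
##....#
2) .#..#.#
.#.#.##
#####.#
......#
.#....#
3) .#..#.#
.......
.#.##..
...#..#
......#
4) #....#.
#.####.
..###..
#.####.
......#
5) ##.#.#.
..#..#.
.......
.##..##
##.#...
6) #..#...
.##.#.#
.##..##
.##...#
...#.#.
7) ##.#.##
....#.#
......#
.#.##.#
##.##.#
8) .#.#...
....#..
...##.#
.#.##.#
.......
9) .......
..#.##.
#.#....
#.###..
#..##..
10) .....#.
.#.#...
..#..##
#.#.#.#
.##.#..
11) .#.##..
..#.###
..#.###
#.#.#.#
###.#.#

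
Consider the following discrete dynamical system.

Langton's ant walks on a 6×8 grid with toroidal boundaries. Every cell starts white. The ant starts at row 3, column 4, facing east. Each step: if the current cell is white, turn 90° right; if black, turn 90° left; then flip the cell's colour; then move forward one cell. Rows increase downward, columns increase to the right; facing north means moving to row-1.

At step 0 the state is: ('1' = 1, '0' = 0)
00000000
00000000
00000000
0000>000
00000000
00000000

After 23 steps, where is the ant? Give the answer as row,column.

1,3

0) 00000000
00000000
00000000
0000>000
00000000
00000000
1) 00000000
00000000
00000000
00001000
0000v000
00000000
2) 00000000
00000000
00000000
00001000
000<1000
00000000
3) 00000000
00000000
00000000
000^1000
00011000
00000000
4) 00000000
00000000
00000000
0001>000
00011000
00000000
5) 00000000
00000000
0000^000
00010000
00011000
00000000
6) 00000000
00000000
00001>00
00010000
00011000
00000000
7) 00000000
00000000
00001100
00010v00
00011000
00000000
8) 00000000
00000000
00001100
0001<100
00011000
00000000
9) 00000000
00000000
0000^100
00011100
00011000
00000000
10) 00000000
00000000
000<0100
00011100
00011000
00000000
11) 00000000
000^0000
00010100
00011100
00011000
00000000
12) 00000000
0001>000
00010100
00011100
00011000
00000000
13) 00000000
00011000
0001v100
00011100
00011000
00000000
14) 00000000
00011000
000<1100
00011100
00011000
00000000
15) 00000000
00011000
00001100
000v1100
00011000
00000000
16) 00000000
00011000
00001100
0000>100
00011000
00000000
17) 00000000
00011000
0000^100
00000100
00011000
00000000
18) 00000000
00011000
000<0100
00000100
00011000
00000000
19) 00000000
000^1000
00010100
00000100
00011000
00000000
20) 00000000
00<01000
00010100
00000100
00011000
00000000
21) 00^00000
00101000
00010100
00000100
00011000
00000000
22) 001>0000
00101000
00010100
00000100
00011000
00000000
23) 00110000
001v1000
00010100
00000100
00011000
00000000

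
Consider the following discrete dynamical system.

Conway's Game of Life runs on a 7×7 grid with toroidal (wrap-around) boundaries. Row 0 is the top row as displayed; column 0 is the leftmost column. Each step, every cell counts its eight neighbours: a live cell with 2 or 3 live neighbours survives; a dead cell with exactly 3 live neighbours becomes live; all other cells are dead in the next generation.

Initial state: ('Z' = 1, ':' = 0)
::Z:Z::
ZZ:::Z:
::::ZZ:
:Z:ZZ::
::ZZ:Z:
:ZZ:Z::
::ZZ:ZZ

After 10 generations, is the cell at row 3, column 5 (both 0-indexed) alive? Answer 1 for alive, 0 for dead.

t=0: ::Z:Z::
ZZ:::Z:
::::ZZ:
:Z:ZZ::
::ZZ:Z:
:ZZ:Z::
::ZZ:ZZ
t=1: Z:Z:Z::
:Z:Z:ZZ
ZZZZ:ZZ
:::::::
:::::Z:
:Z::::Z
:::::Z:
t=2: ZZZZZ::
:::::::
:Z:Z:Z:
ZZZ:ZZ:
:::::::
:::::ZZ
ZZ:::ZZ
t=3: ::ZZZZ:
Z::::::
ZZ:Z:ZZ
ZZZZZZZ
ZZ::Z::
:::::Z:
:::Z:::
t=4: ::ZZZ::
Z::::::
:::Z:::
:::::::
:::::::
::::Z::
::ZZ:Z:
t=5: :ZZ:Z::
::Z:Z::
:::::::
:::::::
:::::::
:::ZZ::
::Z::Z:
t=6: :ZZ:ZZ:
:ZZ::::
:::::::
:::::::
:::::::
:::ZZ::
:ZZ::Z:
t=7: Z:::ZZ:
:ZZZ:::
:::::::
:::::::
:::::::
::ZZZ::
:Z:::Z:
t=8: Z::ZZZZ
:ZZZZ::
::Z::::
:::::::
:::Z:::
::ZZZ::
:ZZ::ZZ
t=9: :::::::
ZZ::::Z
:ZZ::::
:::::::
::ZZZ::
:Z::ZZ:
:Z:::::
t=10: :Z:::::
ZZZ::::
:ZZ::::
:Z:::::
::ZZZZ:
:Z::ZZ:
:::::::

0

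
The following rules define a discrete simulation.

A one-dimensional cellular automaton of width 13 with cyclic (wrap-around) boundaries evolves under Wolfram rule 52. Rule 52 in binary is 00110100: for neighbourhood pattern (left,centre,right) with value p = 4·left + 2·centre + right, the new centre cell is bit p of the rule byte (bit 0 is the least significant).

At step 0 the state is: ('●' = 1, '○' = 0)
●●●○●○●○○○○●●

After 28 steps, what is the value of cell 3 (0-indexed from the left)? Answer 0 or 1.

0

0) ●●●○●○●○○○○●●
1) ○○○●●●●●○○○○○
2) ○○○○○○○○●○○○○
3) ○○○○○○○○●●○○○
4) ○○○○○○○○○○●○○
5) ○○○○○○○○○○●●○
6) ○○○○○○○○○○○○●
7) ●○○○○○○○○○○○●
8) ○●○○○○○○○○○○○
9) ○●●○○○○○○○○○○
10) ○○○●○○○○○○○○○
11) ○○○●●○○○○○○○○
12) ○○○○○●○○○○○○○
13) ○○○○○●●○○○○○○
14) ○○○○○○○●○○○○○
15) ○○○○○○○●●○○○○
16) ○○○○○○○○○●○○○
17) ○○○○○○○○○●●○○
18) ○○○○○○○○○○○●○
19) ○○○○○○○○○○○●●
20) ●○○○○○○○○○○○○
21) ●●○○○○○○○○○○○
22) ○○●○○○○○○○○○○
23) ○○●●○○○○○○○○○
24) ○○○○●○○○○○○○○
25) ○○○○●●○○○○○○○
26) ○○○○○○●○○○○○○
27) ○○○○○○●●○○○○○
28) ○○○○○○○○●○○○○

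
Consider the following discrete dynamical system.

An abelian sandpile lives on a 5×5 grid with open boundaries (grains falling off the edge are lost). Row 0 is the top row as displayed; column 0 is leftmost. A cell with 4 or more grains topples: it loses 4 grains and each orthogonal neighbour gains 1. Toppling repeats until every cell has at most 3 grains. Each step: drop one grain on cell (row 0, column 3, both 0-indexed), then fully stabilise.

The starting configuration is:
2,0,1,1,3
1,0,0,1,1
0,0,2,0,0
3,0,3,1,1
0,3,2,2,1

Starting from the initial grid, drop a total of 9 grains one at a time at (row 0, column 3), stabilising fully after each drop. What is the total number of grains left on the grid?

k=0  2,0,1,1,3
1,0,0,1,1
0,0,2,0,0
3,0,3,1,1
0,3,2,2,1
k=1  2,0,1,2,3
1,0,0,1,1
0,0,2,0,0
3,0,3,1,1
0,3,2,2,1
k=2  2,0,1,3,3
1,0,0,1,1
0,0,2,0,0
3,0,3,1,1
0,3,2,2,1
k=3  2,0,2,1,0
1,0,0,2,2
0,0,2,0,0
3,0,3,1,1
0,3,2,2,1
k=4  2,0,2,2,0
1,0,0,2,2
0,0,2,0,0
3,0,3,1,1
0,3,2,2,1
k=5  2,0,2,3,0
1,0,0,2,2
0,0,2,0,0
3,0,3,1,1
0,3,2,2,1
k=6  2,0,3,0,1
1,0,0,3,2
0,0,2,0,0
3,0,3,1,1
0,3,2,2,1
k=7  2,0,3,1,1
1,0,0,3,2
0,0,2,0,0
3,0,3,1,1
0,3,2,2,1
k=8  2,0,3,2,1
1,0,0,3,2
0,0,2,0,0
3,0,3,1,1
0,3,2,2,1
k=9  2,0,3,3,1
1,0,0,3,2
0,0,2,0,0
3,0,3,1,1
0,3,2,2,1

33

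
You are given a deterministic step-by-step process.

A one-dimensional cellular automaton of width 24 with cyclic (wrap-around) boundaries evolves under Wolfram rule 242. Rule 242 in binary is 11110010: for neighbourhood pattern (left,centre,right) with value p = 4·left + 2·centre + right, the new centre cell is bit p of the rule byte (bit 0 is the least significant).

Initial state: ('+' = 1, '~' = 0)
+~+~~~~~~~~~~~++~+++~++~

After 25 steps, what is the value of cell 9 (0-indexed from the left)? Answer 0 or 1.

1

step 0: +~+~~~~~~~~~~~++~+++~++~
step 1: ~+~+~~~~~~~~~+~++~+++~++
step 2: +~+~+~~~~~~~+~+~++~+++~+
step 3: ++~+~+~~~~~+~+~+~++~+++~
step 4: ~++~+~+~~~+~+~+~+~++~+++
step 5: +~++~+~+~+~+~+~+~+~++~++
step 6: ++~++~+~+~+~+~+~+~+~++~+
step 7: +++~++~+~+~+~+~+~+~+~++~
step 8: ~+++~++~+~+~+~+~+~+~+~++
step 9: +~+++~++~+~+~+~+~+~+~+~+
step 10: ++~+++~++~+~+~+~+~+~+~+~
step 11: ~++~+++~++~+~+~+~+~+~+~+
step 12: +~++~+++~++~+~+~+~+~+~+~
step 13: ~+~++~+++~++~+~+~+~+~+~+
step 14: +~+~++~+++~++~+~+~+~+~+~
step 15: ~+~+~++~+++~++~+~+~+~+~+
step 16: +~+~+~++~+++~++~+~+~+~+~
step 17: ~+~+~+~++~+++~++~+~+~+~+
step 18: +~+~+~+~++~+++~++~+~+~+~
step 19: ~+~+~+~+~++~+++~++~+~+~+
step 20: +~+~+~+~+~++~+++~++~+~+~
step 21: ~+~+~+~+~+~++~+++~++~+~+
step 22: +~+~+~+~+~+~++~+++~++~+~
step 23: ~+~+~+~+~+~+~++~+++~++~+
step 24: +~+~+~+~+~+~+~++~+++~++~
step 25: ~+~+~+~+~+~+~+~++~+++~++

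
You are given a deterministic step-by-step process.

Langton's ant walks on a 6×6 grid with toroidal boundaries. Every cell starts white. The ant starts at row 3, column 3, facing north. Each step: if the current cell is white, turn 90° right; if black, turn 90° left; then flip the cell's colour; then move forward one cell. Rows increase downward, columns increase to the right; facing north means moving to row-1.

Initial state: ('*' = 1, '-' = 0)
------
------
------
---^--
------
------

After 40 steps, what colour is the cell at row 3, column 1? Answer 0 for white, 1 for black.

t=0: ------
------
------
---^--
------
------
t=1: ------
------
------
---*>-
------
------
t=2: ------
------
------
---**-
----v-
------
t=3: ------
------
------
---**-
---<*-
------
t=4: ------
------
------
---^*-
---**-
------
t=5: ------
------
------
--<-*-
---**-
------
t=6: ------
------
--^---
--*-*-
---**-
------
t=7: ------
------
--*>--
--*-*-
---**-
------
t=8: ------
------
--**--
--*v*-
---**-
------
t=9: ------
------
--**--
--<**-
---**-
------
t=10: ------
------
--**--
---**-
--v**-
------
t=11: ------
------
--**--
---**-
-<***-
------
t=12: ------
------
--**--
-^-**-
-****-
------
t=13: ------
------
--**--
-*>**-
-****-
------
t=14: ------
------
--**--
-****-
-*v**-
------
t=15: ------
------
--**--
-****-
-*->*-
------
t=16: ------
------
--**--
-**^*-
-*--*-
------
t=17: ------
------
--**--
-*<-*-
-*--*-
------
t=18: ------
------
--**--
-*--*-
-*v-*-
------
t=19: ------
------
--**--
-*--*-
-<*-*-
------
t=20: ------
------
--**--
-*--*-
--*-*-
-v----
t=21: ------
------
--**--
-*--*-
--*-*-
<*----
t=22: ------
------
--**--
-*--*-
^-*-*-
**----
t=23: ------
------
--**--
-*--*-
*>*-*-
**----
t=24: ------
------
--**--
-*--*-
***-*-
*v----
t=25: ------
------
--**--
-*--*-
***-*-
*->---
t=26: --v---
------
--**--
-*--*-
***-*-
*-*---
t=27: -<*---
------
--**--
-*--*-
***-*-
*-*---
t=28: -**---
------
--**--
-*--*-
***-*-
*^*---
t=29: -**---
------
--**--
-*--*-
***-*-
**>---
t=30: -**---
------
--**--
-*--*-
**^-*-
**----
t=31: -**---
------
--**--
-*--*-
*<--*-
**----
t=32: -**---
------
--**--
-*--*-
*---*-
*v----
t=33: -**---
------
--**--
-*--*-
*---*-
*->---
t=34: -*v---
------
--**--
-*--*-
*---*-
*-*---
t=35: -*->--
------
--**--
-*--*-
*---*-
*-*---
t=36: -*-*--
---v--
--**--
-*--*-
*---*-
*-*---
t=37: -*-*--
--<*--
--**--
-*--*-
*---*-
*-*---
t=38: -*^*--
--**--
--**--
-*--*-
*---*-
*-*---
t=39: -**>--
--**--
--**--
-*--*-
*---*-
*-*---
t=40: -**---
--**--
--**--
-*--*-
*---*-
*-*^--

1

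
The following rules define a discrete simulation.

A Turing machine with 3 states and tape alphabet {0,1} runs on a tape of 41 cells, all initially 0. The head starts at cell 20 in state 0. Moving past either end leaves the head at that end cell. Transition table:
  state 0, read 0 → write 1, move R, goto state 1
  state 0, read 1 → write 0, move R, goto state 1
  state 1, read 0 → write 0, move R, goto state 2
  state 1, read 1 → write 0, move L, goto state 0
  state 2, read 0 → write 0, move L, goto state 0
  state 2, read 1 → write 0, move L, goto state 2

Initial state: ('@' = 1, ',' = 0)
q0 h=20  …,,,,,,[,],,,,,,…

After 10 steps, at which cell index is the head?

step 0: q0 h=20  …,,,,,,[,],,,,,,…
step 1: q1 h=21  …,,,,,@[,],,,,,,…
step 2: q2 h=22  …,,,,@,[,],,,,,,…
step 3: q0 h=21  …,,,,,@[,],,,,,,…
step 4: q1 h=22  …,,,,@@[,],,,,,,…
step 5: q2 h=23  …,,,@@,[,],,,,,,…
step 6: q0 h=22  …,,,,@@[,],,,,,,…
step 7: q1 h=23  …,,,@@@[,],,,,,,…
step 8: q2 h=24  …,,@@@,[,],,,,,,…
step 9: q0 h=23  …,,,@@@[,],,,,,,…
step 10: q1 h=24  …,,@@@@[,],,,,,,…

24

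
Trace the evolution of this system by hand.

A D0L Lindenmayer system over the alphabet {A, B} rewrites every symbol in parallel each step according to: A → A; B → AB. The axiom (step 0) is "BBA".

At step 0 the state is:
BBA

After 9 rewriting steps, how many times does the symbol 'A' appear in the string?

k=0  BBA
k=1  ABABA
k=2  AABAABA
k=3  AAABAAABA
k=4  AAAABAAAABA
k=5  AAAAABAAAAABA
k=6  AAAAAABAAAAAABA
k=7  AAAAAAABAAAAAAABA
k=8  AAAAAAAABAAAAAAAABA
k=9  AAAAAAAAABAAAAAAAAABA

19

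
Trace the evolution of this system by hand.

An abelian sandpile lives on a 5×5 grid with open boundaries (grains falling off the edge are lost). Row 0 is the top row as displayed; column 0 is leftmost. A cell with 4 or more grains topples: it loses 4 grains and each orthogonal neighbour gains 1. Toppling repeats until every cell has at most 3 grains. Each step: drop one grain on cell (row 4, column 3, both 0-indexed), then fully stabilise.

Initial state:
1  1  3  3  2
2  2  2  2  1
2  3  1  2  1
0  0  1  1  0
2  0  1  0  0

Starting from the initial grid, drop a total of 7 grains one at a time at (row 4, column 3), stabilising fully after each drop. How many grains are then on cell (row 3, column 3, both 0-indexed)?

2

t=0: 1  1  3  3  2
2  2  2  2  1
2  3  1  2  1
0  0  1  1  0
2  0  1  0  0
t=1: 1  1  3  3  2
2  2  2  2  1
2  3  1  2  1
0  0  1  1  0
2  0  1  1  0
t=2: 1  1  3  3  2
2  2  2  2  1
2  3  1  2  1
0  0  1  1  0
2  0  1  2  0
t=3: 1  1  3  3  2
2  2  2  2  1
2  3  1  2  1
0  0  1  1  0
2  0  1  3  0
t=4: 1  1  3  3  2
2  2  2  2  1
2  3  1  2  1
0  0  1  2  0
2  0  2  0  1
t=5: 1  1  3  3  2
2  2  2  2  1
2  3  1  2  1
0  0  1  2  0
2  0  2  1  1
t=6: 1  1  3  3  2
2  2  2  2  1
2  3  1  2  1
0  0  1  2  0
2  0  2  2  1
t=7: 1  1  3  3  2
2  2  2  2  1
2  3  1  2  1
0  0  1  2  0
2  0  2  3  1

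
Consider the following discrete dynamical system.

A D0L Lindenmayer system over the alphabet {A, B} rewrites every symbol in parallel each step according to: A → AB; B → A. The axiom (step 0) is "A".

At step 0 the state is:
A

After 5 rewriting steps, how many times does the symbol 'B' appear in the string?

5

0) A
1) AB
2) ABA
3) ABAAB
4) ABAABABA
5) ABAABABAABAAB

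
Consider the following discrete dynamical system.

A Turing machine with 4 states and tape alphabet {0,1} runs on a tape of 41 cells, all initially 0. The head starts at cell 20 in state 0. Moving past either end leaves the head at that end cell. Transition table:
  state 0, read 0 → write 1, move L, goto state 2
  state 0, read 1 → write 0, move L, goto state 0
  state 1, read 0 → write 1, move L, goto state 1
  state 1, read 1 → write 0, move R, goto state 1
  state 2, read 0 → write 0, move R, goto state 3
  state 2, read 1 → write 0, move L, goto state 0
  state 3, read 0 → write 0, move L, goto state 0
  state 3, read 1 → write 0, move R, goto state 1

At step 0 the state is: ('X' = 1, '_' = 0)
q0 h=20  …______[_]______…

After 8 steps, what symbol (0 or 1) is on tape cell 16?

t=0: q0 h=20  …______[_]______…
t=1: q2 h=19  …______[_]X_____…
t=2: q3 h=20  …______[X]______…
t=3: q1 h=21  …______[_]______…
t=4: q1 h=20  …______[_]X_____…
t=5: q1 h=19  …______[_]XX____…
t=6: q1 h=18  …______[_]XXX___…
t=7: q1 h=17  …______[_]XXXX__…
t=8: q1 h=16  …______[_]XXXXX_…

0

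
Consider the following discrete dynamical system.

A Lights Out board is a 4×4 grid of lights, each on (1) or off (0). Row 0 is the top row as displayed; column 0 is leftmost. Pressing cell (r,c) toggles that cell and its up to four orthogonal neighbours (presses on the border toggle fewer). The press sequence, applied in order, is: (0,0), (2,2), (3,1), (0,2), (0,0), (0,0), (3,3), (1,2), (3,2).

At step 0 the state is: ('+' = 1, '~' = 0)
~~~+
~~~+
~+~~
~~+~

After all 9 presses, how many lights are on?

8

0) ~~~+
~~~+
~+~~
~~+~
1) ++~+
+~~+
~+~~
~~+~
2) ++~+
+~++
~~++
~~~~
3) ++~+
+~++
~+++
+++~
4) +~+~
+~~+
~+++
+++~
5) ~++~
~~~+
~+++
+++~
6) +~+~
+~~+
~+++
+++~
7) +~+~
+~~+
~++~
++~+
8) +~~~
+++~
~+~~
++~+
9) +~~~
+++~
~++~
+~+~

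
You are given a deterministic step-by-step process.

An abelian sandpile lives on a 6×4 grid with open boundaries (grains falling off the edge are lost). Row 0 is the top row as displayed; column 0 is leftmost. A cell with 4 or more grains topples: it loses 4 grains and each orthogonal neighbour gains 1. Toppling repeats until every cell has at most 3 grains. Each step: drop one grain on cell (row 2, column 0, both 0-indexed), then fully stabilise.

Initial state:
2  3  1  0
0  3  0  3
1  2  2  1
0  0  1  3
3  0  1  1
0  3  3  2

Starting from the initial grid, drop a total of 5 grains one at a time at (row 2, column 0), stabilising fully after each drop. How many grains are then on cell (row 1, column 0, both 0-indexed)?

1

0) 2  3  1  0
0  3  0  3
1  2  2  1
0  0  1  3
3  0  1  1
0  3  3  2
1) 2  3  1  0
0  3  0  3
2  2  2  1
0  0  1  3
3  0  1  1
0  3  3  2
2) 2  3  1  0
0  3  0  3
3  2  2  1
0  0  1  3
3  0  1  1
0  3  3  2
3) 2  3  1  0
1  3  0  3
0  3  2  1
1  0  1  3
3  0  1  1
0  3  3  2
4) 2  3  1  0
1  3  0  3
1  3  2  1
1  0  1  3
3  0  1  1
0  3  3  2
5) 2  3  1  0
1  3  0  3
2  3  2  1
1  0  1  3
3  0  1  1
0  3  3  2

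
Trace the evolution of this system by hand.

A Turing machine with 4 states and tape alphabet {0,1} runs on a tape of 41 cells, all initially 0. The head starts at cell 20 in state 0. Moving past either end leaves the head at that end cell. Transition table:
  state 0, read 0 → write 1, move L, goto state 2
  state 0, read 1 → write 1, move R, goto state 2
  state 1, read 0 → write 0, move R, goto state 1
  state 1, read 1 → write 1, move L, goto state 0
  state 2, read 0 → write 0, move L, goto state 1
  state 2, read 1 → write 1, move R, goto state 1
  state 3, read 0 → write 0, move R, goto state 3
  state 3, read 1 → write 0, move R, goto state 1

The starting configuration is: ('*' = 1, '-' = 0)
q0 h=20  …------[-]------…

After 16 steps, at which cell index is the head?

16

k=0  q0 h=20  …------[-]------…
k=1  q2 h=19  …------[-]*-----…
k=2  q1 h=18  …------[-]-*----…
k=3  q1 h=19  …------[-]*-----…
k=4  q1 h=20  …------[*]------…
k=5  q0 h=19  …------[-]*-----…
k=6  q2 h=18  …------[-]**----…
k=7  q1 h=17  …------[-]-**---…
k=8  q1 h=18  …------[-]**----…
k=9  q1 h=19  …------[*]*-----…
k=10  q0 h=18  …------[-]**----…
k=11  q2 h=17  …------[-]***---…
k=12  q1 h=16  …------[-]-***--…
k=13  q1 h=17  …------[-]***---…
k=14  q1 h=18  …------[*]**----…
k=15  q0 h=17  …------[-]***---…
k=16  q2 h=16  …------[-]****--…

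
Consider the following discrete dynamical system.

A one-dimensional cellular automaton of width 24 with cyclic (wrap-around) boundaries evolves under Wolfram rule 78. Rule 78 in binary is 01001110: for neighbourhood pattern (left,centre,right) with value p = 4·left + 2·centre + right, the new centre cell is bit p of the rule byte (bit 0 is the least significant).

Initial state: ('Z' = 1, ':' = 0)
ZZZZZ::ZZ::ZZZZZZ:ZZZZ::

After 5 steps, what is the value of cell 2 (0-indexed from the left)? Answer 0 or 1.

gen 0: ZZZZZ::ZZ::ZZZZZZ:ZZZZ::
gen 1: Z:::Z:ZZZ:ZZ::::Z:Z::Z:Z
gen 2: Z::ZZ:Z:Z:ZZ:::ZZ:Z:ZZ:Z
gen 3: Z:ZZZ:Z:Z:ZZ::ZZZ:Z:ZZ:Z
gen 4: Z:Z:Z:Z:Z:ZZ:ZZ:Z:Z:ZZ:Z
gen 5: Z:Z:Z:Z:Z:ZZ:ZZ:Z:Z:ZZ:Z

1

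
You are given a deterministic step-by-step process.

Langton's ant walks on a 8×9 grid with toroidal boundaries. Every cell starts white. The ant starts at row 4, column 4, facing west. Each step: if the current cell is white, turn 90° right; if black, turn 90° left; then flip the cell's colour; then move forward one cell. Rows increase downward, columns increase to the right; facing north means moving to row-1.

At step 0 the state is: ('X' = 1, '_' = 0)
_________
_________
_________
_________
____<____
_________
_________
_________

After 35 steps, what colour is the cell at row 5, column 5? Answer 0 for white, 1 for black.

0

k=0  _________
_________
_________
_________
____<____
_________
_________
_________
k=1  _________
_________
_________
____^____
____X____
_________
_________
_________
k=2  _________
_________
_________
____X>___
____X____
_________
_________
_________
k=3  _________
_________
_________
____XX___
____Xv___
_________
_________
_________
k=4  _________
_________
_________
____XX___
____<X___
_________
_________
_________
k=5  _________
_________
_________
____XX___
_____X___
____v____
_________
_________
k=6  _________
_________
_________
____XX___
_____X___
___<X____
_________
_________
k=7  _________
_________
_________
____XX___
___^_X___
___XX____
_________
_________
k=8  _________
_________
_________
____XX___
___X>X___
___XX____
_________
_________
k=9  _________
_________
_________
____XX___
___XXX___
___Xv____
_________
_________
k=10  _________
_________
_________
____XX___
___XXX___
___X_>___
_________
_________
k=11  _________
_________
_________
____XX___
___XXX___
___X_X___
_____v___
_________
k=12  _________
_________
_________
____XX___
___XXX___
___X_X___
____<X___
_________
k=13  _________
_________
_________
____XX___
___XXX___
___X^X___
____XX___
_________
k=14  _________
_________
_________
____XX___
___XXX___
___XX>___
____XX___
_________
k=15  _________
_________
_________
____XX___
___XX^___
___XX____
____XX___
_________
k=16  _________
_________
_________
____XX___
___X<____
___XX____
____XX___
_________
k=17  _________
_________
_________
____XX___
___X_____
___Xv____
____XX___
_________
k=18  _________
_________
_________
____XX___
___X_____
___X_>___
____XX___
_________
k=19  _________
_________
_________
____XX___
___X_____
___X_X___
____Xv___
_________
k=20  _________
_________
_________
____XX___
___X_____
___X_X___
____X_>__
_________
k=21  _________
_________
_________
____XX___
___X_____
___X_X___
____X_X__
______v__
k=22  _________
_________
_________
____XX___
___X_____
___X_X___
____X_X__
_____<X__
k=23  _________
_________
_________
____XX___
___X_____
___X_X___
____X^X__
_____XX__
k=24  _________
_________
_________
____XX___
___X_____
___X_X___
____XX>__
_____XX__
k=25  _________
_________
_________
____XX___
___X_____
___X_X^__
____XX___
_____XX__
k=26  _________
_________
_________
____XX___
___X_____
___X_XX>_
____XX___
_____XX__
k=27  _________
_________
_________
____XX___
___X_____
___X_XXX_
____XX_v_
_____XX__
k=28  _________
_________
_________
____XX___
___X_____
___X_XXX_
____XX<X_
_____XX__
k=29  _________
_________
_________
____XX___
___X_____
___X_X^X_
____XXXX_
_____XX__
k=30  _________
_________
_________
____XX___
___X_____
___X_<_X_
____XXXX_
_____XX__
k=31  _________
_________
_________
____XX___
___X_____
___X___X_
____XvXX_
_____XX__
k=32  _________
_________
_________
____XX___
___X_____
___X___X_
____X_>X_
_____XX__
k=33  _________
_________
_________
____XX___
___X_____
___X__^X_
____X__X_
_____XX__
k=34  _________
_________
_________
____XX___
___X_____
___X__X>_
____X__X_
_____XX__
k=35  _________
_________
_________
____XX___
___X___^_
___X__X__
____X__X_
_____XX__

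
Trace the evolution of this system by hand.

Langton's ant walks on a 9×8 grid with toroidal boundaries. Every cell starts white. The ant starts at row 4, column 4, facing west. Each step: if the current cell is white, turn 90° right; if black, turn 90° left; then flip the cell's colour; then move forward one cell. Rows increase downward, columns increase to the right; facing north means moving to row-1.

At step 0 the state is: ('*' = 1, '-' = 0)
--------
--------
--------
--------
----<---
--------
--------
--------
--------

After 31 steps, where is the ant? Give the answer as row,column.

gen 0: --------
--------
--------
--------
----<---
--------
--------
--------
--------
gen 1: --------
--------
--------
----^---
----*---
--------
--------
--------
--------
gen 2: --------
--------
--------
----*>--
----*---
--------
--------
--------
--------
gen 3: --------
--------
--------
----**--
----*v--
--------
--------
--------
--------
gen 4: --------
--------
--------
----**--
----<*--
--------
--------
--------
--------
gen 5: --------
--------
--------
----**--
-----*--
----v---
--------
--------
--------
gen 6: --------
--------
--------
----**--
-----*--
---<*---
--------
--------
--------
gen 7: --------
--------
--------
----**--
---^-*--
---**---
--------
--------
--------
gen 8: --------
--------
--------
----**--
---*>*--
---**---
--------
--------
--------
gen 9: --------
--------
--------
----**--
---***--
---*v---
--------
--------
--------
gen 10: --------
--------
--------
----**--
---***--
---*->--
--------
--------
--------
gen 11: --------
--------
--------
----**--
---***--
---*-*--
-----v--
--------
--------
gen 12: --------
--------
--------
----**--
---***--
---*-*--
----<*--
--------
--------
gen 13: --------
--------
--------
----**--
---***--
---*^*--
----**--
--------
--------
gen 14: --------
--------
--------
----**--
---***--
---**>--
----**--
--------
--------
gen 15: --------
--------
--------
----**--
---**^--
---**---
----**--
--------
--------
gen 16: --------
--------
--------
----**--
---*<---
---**---
----**--
--------
--------
gen 17: --------
--------
--------
----**--
---*----
---*v---
----**--
--------
--------
gen 18: --------
--------
--------
----**--
---*----
---*->--
----**--
--------
--------
gen 19: --------
--------
--------
----**--
---*----
---*-*--
----*v--
--------
--------
gen 20: --------
--------
--------
----**--
---*----
---*-*--
----*->-
--------
--------
gen 21: --------
--------
--------
----**--
---*----
---*-*--
----*-*-
------v-
--------
gen 22: --------
--------
--------
----**--
---*----
---*-*--
----*-*-
-----<*-
--------
gen 23: --------
--------
--------
----**--
---*----
---*-*--
----*^*-
-----**-
--------
gen 24: --------
--------
--------
----**--
---*----
---*-*--
----**>-
-----**-
--------
gen 25: --------
--------
--------
----**--
---*----
---*-*^-
----**--
-----**-
--------
gen 26: --------
--------
--------
----**--
---*----
---*-**>
----**--
-----**-
--------
gen 27: --------
--------
--------
----**--
---*----
---*-***
----**-v
-----**-
--------
gen 28: --------
--------
--------
----**--
---*----
---*-***
----**<*
-----**-
--------
gen 29: --------
--------
--------
----**--
---*----
---*-*^*
----****
-----**-
--------
gen 30: --------
--------
--------
----**--
---*----
---*-<-*
----****
-----**-
--------
gen 31: --------
--------
--------
----**--
---*----
---*---*
----*v**
-----**-
--------

6,5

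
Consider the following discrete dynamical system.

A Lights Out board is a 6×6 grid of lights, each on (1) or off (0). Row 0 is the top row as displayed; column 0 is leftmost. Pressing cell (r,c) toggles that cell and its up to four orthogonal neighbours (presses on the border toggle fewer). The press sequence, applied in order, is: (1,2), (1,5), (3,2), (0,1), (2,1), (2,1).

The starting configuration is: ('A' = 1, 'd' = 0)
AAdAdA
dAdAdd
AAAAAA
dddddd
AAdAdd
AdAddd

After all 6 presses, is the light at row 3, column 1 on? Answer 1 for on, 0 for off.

0) AAdAdA
dAdAdd
AAAAAA
dddddd
AAdAdd
AdAddd
1) AAAAdA
ddAddd
AAdAAA
dddddd
AAdAdd
AdAddd
2) AAAAdd
ddAdAA
AAdAAd
dddddd
AAdAdd
AdAddd
3) AAAAdd
ddAdAA
AAAAAd
dAAAdd
AAAAdd
AdAddd
4) dddAdd
dAAdAA
AAAAAd
dAAAdd
AAAAdd
AdAddd
5) dddAdd
ddAdAA
dddAAd
ddAAdd
AAAAdd
AdAddd
6) dddAdd
dAAdAA
AAAAAd
dAAAdd
AAAAdd
AdAddd

1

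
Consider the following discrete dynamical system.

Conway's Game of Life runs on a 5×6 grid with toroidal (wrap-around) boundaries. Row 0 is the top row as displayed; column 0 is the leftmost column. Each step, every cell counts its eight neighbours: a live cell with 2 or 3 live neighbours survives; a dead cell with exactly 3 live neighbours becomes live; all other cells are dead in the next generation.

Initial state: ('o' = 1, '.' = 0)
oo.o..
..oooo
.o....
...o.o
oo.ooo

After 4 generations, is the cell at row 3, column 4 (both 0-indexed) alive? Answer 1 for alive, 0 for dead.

[0] oo.o..
..oooo
.o....
...o.o
oo.ooo
[1] ......
...ooo
o....o
.o.o.o
.o.o..
[2] ..oo..
o...oo
..oo..
.o...o
o...o.
[3] oo.o..
.o..oo
.ooo..
oooooo
oooooo
[4] ......
....oo
......
......
......

0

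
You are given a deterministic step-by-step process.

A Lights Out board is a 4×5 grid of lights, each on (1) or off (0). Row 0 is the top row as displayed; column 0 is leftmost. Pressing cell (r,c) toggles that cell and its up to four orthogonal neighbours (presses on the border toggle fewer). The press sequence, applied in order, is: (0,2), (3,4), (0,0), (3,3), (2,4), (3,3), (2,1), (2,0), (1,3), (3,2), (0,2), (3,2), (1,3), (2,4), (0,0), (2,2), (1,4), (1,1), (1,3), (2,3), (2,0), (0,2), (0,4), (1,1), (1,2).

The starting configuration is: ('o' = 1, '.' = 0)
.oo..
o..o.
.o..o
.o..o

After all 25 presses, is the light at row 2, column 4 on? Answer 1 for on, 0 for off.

step 0: .oo..
o..o.
.o..o
.o..o
step 1: ...o.
o.oo.
.o..o
.o..o
step 2: ...o.
o.oo.
.o...
.o.o.
step 3: oo.o.
..oo.
.o...
.o.o.
step 4: oo.o.
..oo.
.o.o.
.oo.o
step 5: oo.o.
..ooo
.o..o
.oo..
step 6: oo.o.
..ooo
.o.oo
.o.oo
step 7: oo.o.
.oooo
o.ooo
...oo
step 8: oo.o.
ooooo
.oooo
o..oo
step 9: oo...
oo...
.oo.o
o..oo
step 10: oo...
oo...
.o..o
ooo.o
step 11: o.oo.
ooo..
.o..o
ooo.o
step 12: o.oo.
ooo..
.oo.o
o..oo
step 13: o.o..
oo.oo
.oooo
o..oo
step 14: o.o..
oo.o.
.oo..
o..o.
step 15: .oo..
.o.o.
.oo..
o..o.
step 16: .oo..
.ooo.
...o.
o.oo.
step 17: .oo.o
.oo.o
...oo
o.oo.
step 18: ..o.o
o...o
.o.oo
o.oo.
step 19: ..ooo
o.oo.
.o..o
o.oo.
step 20: ..ooo
o.o..
.ooo.
o.o..
step 21: ..ooo
..o..
o.oo.
..o..
step 22: .o..o
.....
o.oo.
..o..
step 23: .o.o.
....o
o.oo.
..o..
step 24: ...o.
ooo.o
oooo.
..o..
step 25: ..oo.
o..oo
oo.o.
..o..

0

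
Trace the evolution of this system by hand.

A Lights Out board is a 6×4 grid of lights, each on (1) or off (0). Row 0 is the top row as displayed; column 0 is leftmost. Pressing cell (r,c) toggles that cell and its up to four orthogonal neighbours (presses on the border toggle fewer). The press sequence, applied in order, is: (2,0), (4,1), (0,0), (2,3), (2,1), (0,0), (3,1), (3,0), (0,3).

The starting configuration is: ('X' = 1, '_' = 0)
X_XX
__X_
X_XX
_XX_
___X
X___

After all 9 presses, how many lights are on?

13

t=0: X_XX
__X_
X_XX
_XX_
___X
X___
t=1: X_XX
X_X_
_XXX
XXX_
___X
X___
t=2: X_XX
X_X_
_XXX
X_X_
XXXX
XX__
t=3: _XXX
__X_
_XXX
X_X_
XXXX
XX__
t=4: _XXX
__XX
_X__
X_XX
XXXX
XX__
t=5: _XXX
_XXX
X_X_
XXXX
XXXX
XX__
t=6: X_XX
XXXX
X_X_
XXXX
XXXX
XX__
t=7: X_XX
XXXX
XXX_
___X
X_XX
XX__
t=8: X_XX
XXXX
_XX_
XX_X
__XX
XX__
t=9: X___
XXX_
_XX_
XX_X
__XX
XX__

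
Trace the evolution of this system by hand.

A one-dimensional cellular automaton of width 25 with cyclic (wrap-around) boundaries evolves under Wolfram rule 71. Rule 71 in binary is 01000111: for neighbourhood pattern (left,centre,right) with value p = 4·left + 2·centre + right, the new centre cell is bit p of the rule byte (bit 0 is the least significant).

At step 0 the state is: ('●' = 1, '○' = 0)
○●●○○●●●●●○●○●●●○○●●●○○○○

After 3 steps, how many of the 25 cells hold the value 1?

t=0: ○●●○○●●●●●○●○●●●○○●●●○○○○
t=1: ●○●○●○○○○●○●○○○●○●○○●○●●●
t=2: ●○●○●○●●●●○●○●●●○●○●●○○○○
t=3: ●○●○●○○○○●○●○○○●○●○○●○●●●

11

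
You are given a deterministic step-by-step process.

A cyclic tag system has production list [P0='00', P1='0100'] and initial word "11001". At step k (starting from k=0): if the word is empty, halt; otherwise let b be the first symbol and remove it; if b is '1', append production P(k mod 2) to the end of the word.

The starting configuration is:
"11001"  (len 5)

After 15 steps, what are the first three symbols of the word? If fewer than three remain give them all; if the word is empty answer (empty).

step 0: "11001"  (len 5)
step 1: "100100"  (len 6)
step 2: "001000100"  (len 9)
step 3: "01000100"  (len 8)
step 4: "1000100"  (len 7)
step 5: "00010000"  (len 8)
step 6: "0010000"  (len 7)
step 7: "010000"  (len 6)
step 8: "10000"  (len 5)
step 9: "000000"  (len 6)
step 10: "00000"  (len 5)
step 11: "0000"  (len 4)
step 12: "000"  (len 3)
step 13: "00"  (len 2)
step 14: "0"  (len 1)
step 15: (halted — word empty)

(empty)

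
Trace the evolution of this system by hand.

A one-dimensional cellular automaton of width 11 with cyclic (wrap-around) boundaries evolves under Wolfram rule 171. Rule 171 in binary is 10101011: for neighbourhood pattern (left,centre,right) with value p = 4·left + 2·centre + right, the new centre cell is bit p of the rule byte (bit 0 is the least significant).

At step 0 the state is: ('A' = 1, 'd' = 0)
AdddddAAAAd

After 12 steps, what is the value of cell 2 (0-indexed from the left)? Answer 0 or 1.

1

[0] AdddddAAAAd
[1] ddAAAAAAAdA
[2] dAAAAAAAdAd
[3] AAAAAAAdAdd
[4] AAAAAAdAddA
[5] AAAAAdAddAA
[6] AAAAdAddAAA
[7] AAAdAddAAAA
[8] AAdAddAAAAA
[9] AdAddAAAAAA
[10] dAddAAAAAAA
[11] AddAAAAAAAd
[12] ddAAAAAAAdA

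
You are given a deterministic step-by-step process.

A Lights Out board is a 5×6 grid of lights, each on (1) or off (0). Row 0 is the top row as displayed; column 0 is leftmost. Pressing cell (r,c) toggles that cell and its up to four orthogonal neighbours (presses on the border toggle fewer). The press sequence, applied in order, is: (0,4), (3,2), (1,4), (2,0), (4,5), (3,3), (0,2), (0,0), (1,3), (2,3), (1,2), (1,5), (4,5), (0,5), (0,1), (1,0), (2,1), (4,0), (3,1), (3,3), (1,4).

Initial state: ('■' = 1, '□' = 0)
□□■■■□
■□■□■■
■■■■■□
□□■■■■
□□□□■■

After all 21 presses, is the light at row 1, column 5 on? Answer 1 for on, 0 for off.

1

t=0: □□■■■□
■□■□■■
■■■■■□
□□■■■■
□□□□■■
t=1: □□■□□■
■□■□□■
■■■■■□
□□■■■■
□□□□■■
t=2: □□■□□■
■□■□□■
■■□■■□
□■□□■■
□□■□■■
t=3: □□■□■■
■□■■■□
■■□■□□
□■□□■■
□□■□■■
t=4: □□■□■■
□□■■■□
□□□■□□
■■□□■■
□□■□■■
t=5: □□■□■■
□□■■■□
□□□■□□
■■□□■□
□□■□□□
t=6: □□■□■■
□□■■■□
□□□□□□
■■■■□□
□□■■□□
t=7: □■□■■■
□□□■■□
□□□□□□
■■■■□□
□□■■□□
t=8: ■□□■■■
■□□■■□
□□□□□□
■■■■□□
□□■■□□
t=9: ■□□□■■
■□■□□□
□□□■□□
■■■■□□
□□■■□□
t=10: ■□□□■■
■□■■□□
□□■□■□
■■■□□□
□□■■□□
t=11: ■□■□■■
■■□□□□
□□□□■□
■■■□□□
□□■■□□
t=12: ■□■□■□
■■□□■■
□□□□■■
■■■□□□
□□■■□□
t=13: ■□■□■□
■■□□■■
□□□□■■
■■■□□■
□□■■■■
t=14: ■□■□□■
■■□□■□
□□□□■■
■■■□□■
□□■■■■
t=15: □■□□□■
■□□□■□
□□□□■■
■■■□□■
□□■■■■
t=16: ■■□□□■
□■□□■□
■□□□■■
■■■□□■
□□■■■■
t=17: ■■□□□■
□□□□■□
□■■□■■
■□■□□■
□□■■■■
t=18: ■■□□□■
□□□□■□
□■■□■■
□□■□□■
■■■■■■
t=19: ■■□□□■
□□□□■□
□□■□■■
■■□□□■
■□■■■■
t=20: ■■□□□■
□□□□■□
□□■■■■
■■■■■■
■□■□■■
t=21: ■■□□■■
□□□■□■
□□■■□■
■■■■■■
■□■□■■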